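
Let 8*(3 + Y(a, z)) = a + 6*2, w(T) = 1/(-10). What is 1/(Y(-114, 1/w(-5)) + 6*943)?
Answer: 4/22569 ≈ 0.00017723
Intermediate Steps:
w(T) = -⅒
Y(a, z) = -3/2 + a/8 (Y(a, z) = -3 + (a + 6*2)/8 = -3 + (a + 12)/8 = -3 + (12 + a)/8 = -3 + (3/2 + a/8) = -3/2 + a/8)
1/(Y(-114, 1/w(-5)) + 6*943) = 1/((-3/2 + (⅛)*(-114)) + 6*943) = 1/((-3/2 - 57/4) + 5658) = 1/(-63/4 + 5658) = 1/(22569/4) = 4/22569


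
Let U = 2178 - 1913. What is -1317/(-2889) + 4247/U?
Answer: 4206196/255195 ≈ 16.482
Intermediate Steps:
U = 265
-1317/(-2889) + 4247/U = -1317/(-2889) + 4247/265 = -1317*(-1/2889) + 4247*(1/265) = 439/963 + 4247/265 = 4206196/255195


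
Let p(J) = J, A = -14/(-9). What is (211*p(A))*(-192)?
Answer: -189056/3 ≈ -63019.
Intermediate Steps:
A = 14/9 (A = -14*(-⅑) = 14/9 ≈ 1.5556)
(211*p(A))*(-192) = (211*(14/9))*(-192) = (2954/9)*(-192) = -189056/3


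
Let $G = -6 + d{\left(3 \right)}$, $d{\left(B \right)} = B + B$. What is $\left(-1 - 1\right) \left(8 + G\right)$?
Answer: $-16$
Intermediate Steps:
$d{\left(B \right)} = 2 B$
$G = 0$ ($G = -6 + 2 \cdot 3 = -6 + 6 = 0$)
$\left(-1 - 1\right) \left(8 + G\right) = \left(-1 - 1\right) \left(8 + 0\right) = \left(-2\right) 8 = -16$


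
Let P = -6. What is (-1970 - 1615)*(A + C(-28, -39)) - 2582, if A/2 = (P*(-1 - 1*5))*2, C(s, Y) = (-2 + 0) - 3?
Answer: -500897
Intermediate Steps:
C(s, Y) = -5 (C(s, Y) = -2 - 3 = -5)
A = 144 (A = 2*(-6*(-1 - 1*5)*2) = 2*(-6*(-1 - 5)*2) = 2*(-6*(-6)*2) = 2*(36*2) = 2*72 = 144)
(-1970 - 1615)*(A + C(-28, -39)) - 2582 = (-1970 - 1615)*(144 - 5) - 2582 = -3585*139 - 2582 = -498315 - 2582 = -500897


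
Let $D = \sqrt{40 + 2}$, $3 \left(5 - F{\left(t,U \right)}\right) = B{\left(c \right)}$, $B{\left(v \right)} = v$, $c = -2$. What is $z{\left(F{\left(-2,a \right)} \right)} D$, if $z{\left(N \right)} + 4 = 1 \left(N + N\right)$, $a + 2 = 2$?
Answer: $\frac{22 \sqrt{42}}{3} \approx 47.525$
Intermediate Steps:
$a = 0$ ($a = -2 + 2 = 0$)
$F{\left(t,U \right)} = \frac{17}{3}$ ($F{\left(t,U \right)} = 5 - - \frac{2}{3} = 5 + \frac{2}{3} = \frac{17}{3}$)
$D = \sqrt{42} \approx 6.4807$
$z{\left(N \right)} = -4 + 2 N$ ($z{\left(N \right)} = -4 + 1 \left(N + N\right) = -4 + 1 \cdot 2 N = -4 + 2 N$)
$z{\left(F{\left(-2,a \right)} \right)} D = \left(-4 + 2 \cdot \frac{17}{3}\right) \sqrt{42} = \left(-4 + \frac{34}{3}\right) \sqrt{42} = \frac{22 \sqrt{42}}{3}$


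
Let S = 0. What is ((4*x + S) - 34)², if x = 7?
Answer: 36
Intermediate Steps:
((4*x + S) - 34)² = ((4*7 + 0) - 34)² = ((28 + 0) - 34)² = (28 - 34)² = (-6)² = 36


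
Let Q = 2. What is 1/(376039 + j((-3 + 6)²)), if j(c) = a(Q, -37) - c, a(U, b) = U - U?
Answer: 1/376030 ≈ 2.6594e-6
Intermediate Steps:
a(U, b) = 0
j(c) = -c (j(c) = 0 - c = -c)
1/(376039 + j((-3 + 6)²)) = 1/(376039 - (-3 + 6)²) = 1/(376039 - 1*3²) = 1/(376039 - 1*9) = 1/(376039 - 9) = 1/376030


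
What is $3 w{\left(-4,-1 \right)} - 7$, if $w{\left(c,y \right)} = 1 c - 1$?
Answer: $-22$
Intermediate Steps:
$w{\left(c,y \right)} = -1 + c$ ($w{\left(c,y \right)} = c - 1 = -1 + c$)
$3 w{\left(-4,-1 \right)} - 7 = 3 \left(-1 - 4\right) - 7 = 3 \left(-5\right) - 7 = -15 - 7 = -22$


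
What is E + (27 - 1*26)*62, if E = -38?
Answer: 24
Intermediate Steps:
E + (27 - 1*26)*62 = -38 + (27 - 1*26)*62 = -38 + (27 - 26)*62 = -38 + 1*62 = -38 + 62 = 24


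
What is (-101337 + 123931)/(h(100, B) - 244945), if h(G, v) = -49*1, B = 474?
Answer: -11297/122497 ≈ -0.092223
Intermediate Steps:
h(G, v) = -49
(-101337 + 123931)/(h(100, B) - 244945) = (-101337 + 123931)/(-49 - 244945) = 22594/(-244994) = 22594*(-1/244994) = -11297/122497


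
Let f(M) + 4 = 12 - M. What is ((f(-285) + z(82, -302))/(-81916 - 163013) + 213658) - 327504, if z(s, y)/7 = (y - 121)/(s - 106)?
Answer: -223073498803/1959432 ≈ -1.1385e+5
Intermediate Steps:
f(M) = 8 - M (f(M) = -4 + (12 - M) = 8 - M)
z(s, y) = 7*(-121 + y)/(-106 + s) (z(s, y) = 7*((y - 121)/(s - 106)) = 7*((-121 + y)/(-106 + s)) = 7*(-121 + y)/(-106 + s))
((f(-285) + z(82, -302))/(-81916 - 163013) + 213658) - 327504 = (((8 - 1*(-285)) + 7*(-121 - 302)/(-106 + 82))/(-81916 - 163013) + 213658) - 327504 = (((8 + 285) + 7*(-423)/(-24))/(-244929) + 213658) - 327504 = ((293 + 7*(-1/24)*(-423))*(-1/244929) + 213658) - 327504 = ((293 + 987/8)*(-1/244929) + 213658) - 327504 = ((3331/8)*(-1/244929) + 213658) - 327504 = (-3331/1959432 + 213658) - 327504 = 418648318925/1959432 - 327504 = -223073498803/1959432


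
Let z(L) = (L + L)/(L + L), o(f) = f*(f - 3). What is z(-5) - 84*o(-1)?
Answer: -335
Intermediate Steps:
o(f) = f*(-3 + f)
z(L) = 1 (z(L) = (2*L)/((2*L)) = (2*L)*(1/(2*L)) = 1)
z(-5) - 84*o(-1) = 1 - (-84)*(-3 - 1) = 1 - (-84)*(-4) = 1 - 84*4 = 1 - 336 = -335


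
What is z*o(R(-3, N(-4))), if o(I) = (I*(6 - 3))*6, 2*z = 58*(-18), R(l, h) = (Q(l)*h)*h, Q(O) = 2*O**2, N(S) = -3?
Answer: -1522152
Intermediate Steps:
R(l, h) = 2*h**2*l**2 (R(l, h) = ((2*l**2)*h)*h = (2*h*l**2)*h = 2*h**2*l**2)
z = -522 (z = (58*(-18))/2 = (1/2)*(-1044) = -522)
o(I) = 18*I (o(I) = (I*3)*6 = (3*I)*6 = 18*I)
z*o(R(-3, N(-4))) = -9396*2*(-3)**2*(-3)**2 = -9396*2*9*9 = -9396*162 = -522*2916 = -1522152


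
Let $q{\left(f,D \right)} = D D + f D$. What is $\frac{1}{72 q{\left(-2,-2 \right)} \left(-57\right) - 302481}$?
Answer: $- \frac{1}{335313} \approx -2.9823 \cdot 10^{-6}$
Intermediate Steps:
$q{\left(f,D \right)} = D^{2} + D f$
$\frac{1}{72 q{\left(-2,-2 \right)} \left(-57\right) - 302481} = \frac{1}{72 \left(- 2 \left(-2 - 2\right)\right) \left(-57\right) - 302481} = \frac{1}{72 \left(\left(-2\right) \left(-4\right)\right) \left(-57\right) - 302481} = \frac{1}{72 \cdot 8 \left(-57\right) - 302481} = \frac{1}{576 \left(-57\right) - 302481} = \frac{1}{-32832 - 302481} = \frac{1}{-335313} = - \frac{1}{335313}$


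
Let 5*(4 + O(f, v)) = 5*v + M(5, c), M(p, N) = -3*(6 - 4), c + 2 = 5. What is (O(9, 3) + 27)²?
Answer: 15376/25 ≈ 615.04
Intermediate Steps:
c = 3 (c = -2 + 5 = 3)
M(p, N) = -6 (M(p, N) = -3*2 = -6)
O(f, v) = -26/5 + v (O(f, v) = -4 + (5*v - 6)/5 = -4 + (-6 + 5*v)/5 = -4 + (-6/5 + v) = -26/5 + v)
(O(9, 3) + 27)² = ((-26/5 + 3) + 27)² = (-11/5 + 27)² = (124/5)² = 15376/25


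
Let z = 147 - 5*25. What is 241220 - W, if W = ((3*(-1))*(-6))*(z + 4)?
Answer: 240752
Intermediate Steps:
z = 22 (z = 147 - 125 = 22)
W = 468 (W = ((3*(-1))*(-6))*(22 + 4) = -3*(-6)*26 = 18*26 = 468)
241220 - W = 241220 - 1*468 = 241220 - 468 = 240752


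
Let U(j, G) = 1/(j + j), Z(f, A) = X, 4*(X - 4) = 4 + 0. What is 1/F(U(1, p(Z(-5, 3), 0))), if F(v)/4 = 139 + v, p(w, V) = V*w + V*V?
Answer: 1/558 ≈ 0.0017921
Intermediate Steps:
X = 5 (X = 4 + (4 + 0)/4 = 4 + (¼)*4 = 4 + 1 = 5)
Z(f, A) = 5
p(w, V) = V² + V*w (p(w, V) = V*w + V² = V² + V*w)
U(j, G) = 1/(2*j)
F(v) = 556 + 4*v (F(v) = 4*(139 + v) = 556 + 4*v)
1/F(U(1, p(Z(-5, 3), 0))) = 1/(556 + 4*((½)/1)) = 1/(556 + 4*((½)*1)) = 1/(556 + 4*(½)) = 1/(556 + 2) = 1/558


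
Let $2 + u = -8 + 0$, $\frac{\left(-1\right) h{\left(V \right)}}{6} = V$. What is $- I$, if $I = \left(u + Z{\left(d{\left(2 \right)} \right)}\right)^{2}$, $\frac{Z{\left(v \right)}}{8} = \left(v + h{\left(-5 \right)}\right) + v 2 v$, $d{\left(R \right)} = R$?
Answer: $-96100$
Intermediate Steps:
$h{\left(V \right)} = - 6 V$
$Z{\left(v \right)} = 240 + 8 v + 16 v^{2}$ ($Z{\left(v \right)} = 8 \left(\left(v - -30\right) + v 2 v\right) = 8 \left(\left(v + 30\right) + 2 v v\right) = 8 \left(\left(30 + v\right) + 2 v^{2}\right) = 8 \left(30 + v + 2 v^{2}\right) = 240 + 8 v + 16 v^{2}$)
$u = -10$ ($u = -2 + \left(-8 + 0\right) = -2 - 8 = -10$)
$I = 96100$ ($I = \left(-10 + \left(240 + 8 \cdot 2 + 16 \cdot 2^{2}\right)\right)^{2} = \left(-10 + \left(240 + 16 + 16 \cdot 4\right)\right)^{2} = \left(-10 + \left(240 + 16 + 64\right)\right)^{2} = \left(-10 + 320\right)^{2} = 310^{2} = 96100$)
$- I = \left(-1\right) 96100 = -96100$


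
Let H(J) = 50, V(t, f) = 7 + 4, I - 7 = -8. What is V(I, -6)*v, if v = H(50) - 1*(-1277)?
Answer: 14597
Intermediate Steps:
I = -1 (I = 7 - 8 = -1)
V(t, f) = 11
v = 1327 (v = 50 - 1*(-1277) = 50 + 1277 = 1327)
V(I, -6)*v = 11*1327 = 14597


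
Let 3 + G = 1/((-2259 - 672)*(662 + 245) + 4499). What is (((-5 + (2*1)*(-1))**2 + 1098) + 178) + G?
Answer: 3508479595/2653918 ≈ 1322.0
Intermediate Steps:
G = -7961755/2653918 (G = -3 + 1/((-2259 - 672)*(662 + 245) + 4499) = -3 + 1/(-2931*907 + 4499) = -3 + 1/(-2658417 + 4499) = -3 + 1/(-2653918) = -3 - 1/2653918 = -7961755/2653918 ≈ -3.0000)
(((-5 + (2*1)*(-1))**2 + 1098) + 178) + G = (((-5 + (2*1)*(-1))**2 + 1098) + 178) - 7961755/2653918 = (((-5 + 2*(-1))**2 + 1098) + 178) - 7961755/2653918 = (((-5 - 2)**2 + 1098) + 178) - 7961755/2653918 = (((-7)**2 + 1098) + 178) - 7961755/2653918 = ((49 + 1098) + 178) - 7961755/2653918 = (1147 + 178) - 7961755/2653918 = 1325 - 7961755/2653918 = 3508479595/2653918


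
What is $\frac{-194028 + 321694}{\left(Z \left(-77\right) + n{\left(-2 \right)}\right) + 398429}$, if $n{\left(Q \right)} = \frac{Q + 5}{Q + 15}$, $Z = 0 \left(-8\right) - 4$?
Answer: $\frac{118547}{370256} \approx 0.32018$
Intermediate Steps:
$Z = -4$ ($Z = 0 - 4 = -4$)
$n{\left(Q \right)} = \frac{5 + Q}{15 + Q}$
$\frac{-194028 + 321694}{\left(Z \left(-77\right) + n{\left(-2 \right)}\right) + 398429} = \frac{-194028 + 321694}{\left(\left(-4\right) \left(-77\right) + \frac{5 - 2}{15 - 2}\right) + 398429} = \frac{127666}{\left(308 + \frac{1}{13} \cdot 3\right) + 398429} = \frac{127666}{\left(308 + \frac{3}{13}\right) + 398429} = \frac{127666}{\frac{4007}{13} + 398429} = \frac{127666}{\frac{5183584}{13}} = 127666 \cdot \frac{13}{5183584} = \frac{118547}{370256}$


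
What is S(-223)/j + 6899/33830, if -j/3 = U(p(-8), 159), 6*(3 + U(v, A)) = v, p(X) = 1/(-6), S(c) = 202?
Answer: 82755911/3687470 ≈ 22.442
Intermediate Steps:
p(X) = -⅙
U(v, A) = -3 + v/6
j = 109/12 (j = -3*(-3 + (⅙)*(-⅙)) = -3*(-3 - 1/36) = -3*(-109/36) = 109/12 ≈ 9.0833)
S(-223)/j + 6899/33830 = 202/(109/12) + 6899/33830 = 202*(12/109) + 6899*(1/33830) = 2424/109 + 6899/33830 = 82755911/3687470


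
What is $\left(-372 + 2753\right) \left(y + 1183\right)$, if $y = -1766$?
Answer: $-1388123$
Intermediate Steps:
$\left(-372 + 2753\right) \left(y + 1183\right) = \left(-372 + 2753\right) \left(-1766 + 1183\right) = 2381 \left(-583\right) = -1388123$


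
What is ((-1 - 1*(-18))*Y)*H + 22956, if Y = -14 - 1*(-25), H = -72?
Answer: 9492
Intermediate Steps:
Y = 11 (Y = -14 + 25 = 11)
((-1 - 1*(-18))*Y)*H + 22956 = ((-1 - 1*(-18))*11)*(-72) + 22956 = ((-1 + 18)*11)*(-72) + 22956 = (17*11)*(-72) + 22956 = 187*(-72) + 22956 = -13464 + 22956 = 9492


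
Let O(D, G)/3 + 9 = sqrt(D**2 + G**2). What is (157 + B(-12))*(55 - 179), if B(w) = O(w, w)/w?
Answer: -19747 + 372*sqrt(2) ≈ -19221.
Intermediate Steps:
O(D, G) = -27 + 3*sqrt(D**2 + G**2)
B(w) = (-27 + 3*sqrt(2)*sqrt(w**2))/w (B(w) = (-27 + 3*sqrt(w**2 + w**2))/w = (-27 + 3*sqrt(2*w**2))/w = (-27 + 3*(sqrt(2)*sqrt(w**2)))/w = (-27 + 3*sqrt(2)*sqrt(w**2))/w)
(157 + B(-12))*(55 - 179) = (157 + 3*(-9 + sqrt(2)*sqrt((-12)**2))/(-12))*(55 - 179) = (157 + 3*(-1/12)*(-9 + sqrt(2)*sqrt(144)))*(-124) = (157 + 3*(-1/12)*(-9 + sqrt(2)*12))*(-124) = (157 + 3*(-1/12)*(-9 + 12*sqrt(2)))*(-124) = (157 + (9/4 - 3*sqrt(2)))*(-124) = (637/4 - 3*sqrt(2))*(-124) = -19747 + 372*sqrt(2)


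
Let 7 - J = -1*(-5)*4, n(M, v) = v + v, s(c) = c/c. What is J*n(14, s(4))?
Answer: -26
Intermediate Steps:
s(c) = 1
n(M, v) = 2*v
J = -13 (J = 7 - (-1*(-5))*4 = 7 - 5*4 = 7 - 1*20 = 7 - 20 = -13)
J*n(14, s(4)) = -26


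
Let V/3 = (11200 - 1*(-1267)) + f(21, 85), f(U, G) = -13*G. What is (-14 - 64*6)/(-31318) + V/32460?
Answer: 90035369/84715190 ≈ 1.0628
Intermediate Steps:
V = 34086 (V = 3*((11200 - 1*(-1267)) - 13*85) = 3*((11200 + 1267) - 1105) = 3*(12467 - 1105) = 3*11362 = 34086)
(-14 - 64*6)/(-31318) + V/32460 = (-14 - 64*6)/(-31318) + 34086/32460 = (-14 - 384)*(-1/31318) + 34086*(1/32460) = -398*(-1/31318) + 5681/5410 = 199/15659 + 5681/5410 = 90035369/84715190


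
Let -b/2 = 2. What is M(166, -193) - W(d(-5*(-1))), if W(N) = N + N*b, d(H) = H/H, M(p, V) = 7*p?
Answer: 1165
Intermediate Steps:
b = -4 (b = -2*2 = -4)
d(H) = 1
W(N) = -3*N (W(N) = N + N*(-4) = N - 4*N = -3*N)
M(166, -193) - W(d(-5*(-1))) = 7*166 - (-3) = 1162 - 1*(-3) = 1162 + 3 = 1165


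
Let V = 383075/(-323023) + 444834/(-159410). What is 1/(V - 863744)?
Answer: -25746548215/22238528920216426 ≈ -1.1577e-6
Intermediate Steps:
V = -102378799466/25746548215 (V = 383075*(-1/323023) + 444834*(-1/159410) = -383075/323023 - 222417/79705 = -102378799466/25746548215 ≈ -3.9764)
1/(V - 863744) = 1/(-102378799466/25746548215 - 863744) = 1/(-22238528920216426/25746548215) = -25746548215/22238528920216426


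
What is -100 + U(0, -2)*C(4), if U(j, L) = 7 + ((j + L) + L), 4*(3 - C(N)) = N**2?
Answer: -103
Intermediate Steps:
C(N) = 3 - N**2/4
U(j, L) = 7 + j + 2*L (U(j, L) = 7 + ((L + j) + L) = 7 + (j + 2*L) = 7 + j + 2*L)
-100 + U(0, -2)*C(4) = -100 + (7 + 0 + 2*(-2))*(3 - 1/4*4**2) = -100 + (7 + 0 - 4)*(3 - 1/4*16) = -100 + 3*(3 - 4) = -100 + 3*(-1) = -100 - 3 = -103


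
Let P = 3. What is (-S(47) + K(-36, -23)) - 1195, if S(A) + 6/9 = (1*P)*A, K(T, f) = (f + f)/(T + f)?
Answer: -236216/177 ≈ -1334.6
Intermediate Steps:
K(T, f) = 2*f/(T + f) (K(T, f) = (2*f)/(T + f) = 2*f/(T + f))
S(A) = -2/3 + 3*A (S(A) = -2/3 + (1*3)*A = -2/3 + 3*A)
(-S(47) + K(-36, -23)) - 1195 = (-(-2/3 + 3*47) + 2*(-23)/(-36 - 23)) - 1195 = (-(-2/3 + 141) + 2*(-23)/(-59)) - 1195 = (-1*421/3 + 2*(-23)*(-1/59)) - 1195 = (-421/3 + 46/59) - 1195 = -24701/177 - 1195 = -236216/177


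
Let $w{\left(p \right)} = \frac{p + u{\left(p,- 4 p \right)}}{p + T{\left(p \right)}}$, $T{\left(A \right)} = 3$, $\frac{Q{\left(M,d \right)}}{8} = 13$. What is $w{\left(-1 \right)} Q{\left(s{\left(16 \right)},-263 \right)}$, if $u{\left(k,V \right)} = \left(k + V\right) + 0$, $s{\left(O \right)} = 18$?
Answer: $104$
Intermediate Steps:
$Q{\left(M,d \right)} = 104$ ($Q{\left(M,d \right)} = 8 \cdot 13 = 104$)
$u{\left(k,V \right)} = V + k$ ($u{\left(k,V \right)} = \left(V + k\right) + 0 = V + k$)
$w{\left(p \right)} = - \frac{2 p}{3 + p}$ ($w{\left(p \right)} = \frac{p + \left(- 4 p + p\right)}{p + 3} = \frac{p - 3 p}{3 + p} = \frac{\left(-2\right) p}{3 + p} = - \frac{2 p}{3 + p}$)
$w{\left(-1 \right)} Q{\left(s{\left(16 \right)},-263 \right)} = \left(-2\right) \left(-1\right) \frac{1}{3 - 1} \cdot 104 = \left(-2\right) \left(-1\right) \frac{1}{2} \cdot 104 = 1 \cdot 104 = 104$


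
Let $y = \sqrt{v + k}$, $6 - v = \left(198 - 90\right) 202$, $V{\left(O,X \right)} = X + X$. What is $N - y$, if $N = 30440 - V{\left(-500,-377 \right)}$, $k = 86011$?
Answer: $31194 - \sqrt{64201} \approx 30941.0$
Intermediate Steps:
$V{\left(O,X \right)} = 2 X$
$v = -21810$ ($v = 6 - \left(198 - 90\right) 202 = 6 - 108 \cdot 202 = 6 - 21816 = -21810$)
$y = \sqrt{64201}$ ($y = \sqrt{-21810 + 86011} = \sqrt{64201} \approx 253.38$)
$N = 31194$ ($N = 30440 - 2 \left(-377\right) = 30440 - -754 = 30440 + 754 = 31194$)
$N - y = 31194 - \sqrt{64201}$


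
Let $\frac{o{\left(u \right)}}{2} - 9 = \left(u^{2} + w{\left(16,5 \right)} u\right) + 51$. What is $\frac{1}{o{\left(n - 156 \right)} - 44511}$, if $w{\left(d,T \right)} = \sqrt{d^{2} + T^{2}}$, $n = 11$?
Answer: $\frac{2341}{18151819} - \frac{290 \sqrt{281}}{18151819} \approx -0.00013884$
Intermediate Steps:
$w{\left(d,T \right)} = \sqrt{T^{2} + d^{2}}$
$o{\left(u \right)} = 120 + 2 u^{2} + 2 u \sqrt{281}$ ($o{\left(u \right)} = 18 + 2 \left(\left(u^{2} + \sqrt{5^{2} + 16^{2}} u\right) + 51\right) = 18 + 2 \left(\left(u^{2} + \sqrt{25 + 256} u\right) + 51\right) = 18 + 2 \left(\left(u^{2} + \sqrt{281} u\right) + 51\right) = 18 + 2 \left(\left(u^{2} + u \sqrt{281}\right) + 51\right) = 18 + 2 \left(51 + u^{2} + u \sqrt{281}\right) = 18 + \left(102 + 2 u^{2} + 2 u \sqrt{281}\right) = 120 + 2 u^{2} + 2 u \sqrt{281}$)
$\frac{1}{o{\left(n - 156 \right)} - 44511} = \frac{1}{\left(120 + 2 \left(11 - 156\right)^{2} + 2 \left(11 - 156\right) \sqrt{281}\right) - 44511} = \frac{1}{\left(120 + 2 \left(-145\right)^{2} + 2 \left(-145\right) \sqrt{281}\right) - 44511} = \frac{1}{\left(120 + 2 \cdot 21025 - 290 \sqrt{281}\right) - 44511} = \frac{1}{\left(120 + 42050 - 290 \sqrt{281}\right) - 44511} = \frac{1}{\left(42170 - 290 \sqrt{281}\right) - 44511} = \frac{1}{-2341 - 290 \sqrt{281}}$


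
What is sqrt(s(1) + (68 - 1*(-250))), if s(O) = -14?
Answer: 4*sqrt(19) ≈ 17.436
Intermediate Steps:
sqrt(s(1) + (68 - 1*(-250))) = sqrt(-14 + (68 - 1*(-250))) = sqrt(-14 + (68 + 250)) = sqrt(-14 + 318) = sqrt(304) = 4*sqrt(19)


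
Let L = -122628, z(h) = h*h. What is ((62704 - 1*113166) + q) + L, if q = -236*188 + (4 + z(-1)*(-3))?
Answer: -217457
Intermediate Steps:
z(h) = h**2
q = -44367 (q = -236*188 + (4 + (-1)**2*(-3)) = -44368 + (4 + 1*(-3)) = -44368 + (4 - 3) = -44368 + 1 = -44367)
((62704 - 1*113166) + q) + L = ((62704 - 1*113166) - 44367) - 122628 = ((62704 - 113166) - 44367) - 122628 = (-50462 - 44367) - 122628 = -94829 - 122628 = -217457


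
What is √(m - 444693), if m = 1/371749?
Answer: 2*I*√15363845094534986/371749 ≈ 666.85*I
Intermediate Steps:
m = 1/371749 ≈ 2.6900e-6
√(m - 444693) = √(1/371749 - 444693) = √(-165314178056/371749) = 2*I*√15363845094534986/371749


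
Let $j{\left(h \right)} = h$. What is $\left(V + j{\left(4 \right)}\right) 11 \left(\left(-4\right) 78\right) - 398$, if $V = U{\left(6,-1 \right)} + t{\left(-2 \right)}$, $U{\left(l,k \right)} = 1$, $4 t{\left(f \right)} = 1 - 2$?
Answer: $-16700$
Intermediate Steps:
$t{\left(f \right)} = - \frac{1}{4}$ ($t{\left(f \right)} = \frac{1 - 2}{4} = \frac{1}{4} \left(-1\right) = - \frac{1}{4}$)
$V = \frac{3}{4}$ ($V = 1 - \frac{1}{4} = \frac{3}{4} \approx 0.75$)
$\left(V + j{\left(4 \right)}\right) 11 \left(\left(-4\right) 78\right) - 398 = \left(\frac{3}{4} + 4\right) 11 \left(\left(-4\right) 78\right) - 398 = \frac{19}{4} \cdot 11 \left(-312\right) - 398 = \frac{209}{4} \left(-312\right) - 398 = -16302 - 398 = -16700$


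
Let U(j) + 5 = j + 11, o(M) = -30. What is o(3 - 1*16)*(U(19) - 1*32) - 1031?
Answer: -821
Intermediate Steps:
U(j) = 6 + j (U(j) = -5 + (j + 11) = -5 + (11 + j) = 6 + j)
o(3 - 1*16)*(U(19) - 1*32) - 1031 = -30*((6 + 19) - 1*32) - 1031 = -30*(25 - 32) - 1031 = -30*(-7) - 1031 = 210 - 1031 = -821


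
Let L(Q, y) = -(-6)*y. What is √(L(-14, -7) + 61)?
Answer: √19 ≈ 4.3589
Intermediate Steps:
L(Q, y) = 6*y
√(L(-14, -7) + 61) = √(6*(-7) + 61) = √(-42 + 61) = √19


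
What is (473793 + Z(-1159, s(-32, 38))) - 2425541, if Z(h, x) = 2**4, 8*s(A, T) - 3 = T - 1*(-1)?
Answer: -1951732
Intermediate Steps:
s(A, T) = 1/2 + T/8 (s(A, T) = 3/8 + (T - 1*(-1))/8 = 3/8 + (T + 1)/8 = 3/8 + (1 + T)/8 = 3/8 + (1/8 + T/8) = 1/2 + T/8)
Z(h, x) = 16
(473793 + Z(-1159, s(-32, 38))) - 2425541 = (473793 + 16) - 2425541 = 473809 - 2425541 = -1951732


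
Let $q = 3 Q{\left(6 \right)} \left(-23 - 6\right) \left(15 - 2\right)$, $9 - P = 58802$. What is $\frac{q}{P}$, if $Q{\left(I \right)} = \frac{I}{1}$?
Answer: $\frac{6786}{58793} \approx 0.11542$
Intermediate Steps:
$P = -58793$ ($P = 9 - 58802 = -58793$)
$Q{\left(I \right)} = I$ ($Q{\left(I \right)} = I 1 = I$)
$q = -6786$ ($q = 3 \cdot 6 \left(-23 - 6\right) \left(15 - 2\right) = 18 \left(\left(-29\right) 13\right) = 18 \left(-377\right) = -6786$)
$\frac{q}{P} = - \frac{6786}{-58793} = \left(-6786\right) \left(- \frac{1}{58793}\right) = \frac{6786}{58793}$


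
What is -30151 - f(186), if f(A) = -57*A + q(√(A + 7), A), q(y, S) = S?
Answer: -19735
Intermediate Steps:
f(A) = -56*A (f(A) = -57*A + A = -56*A)
-30151 - f(186) = -30151 - (-56)*186 = -30151 - 1*(-10416) = -30151 + 10416 = -19735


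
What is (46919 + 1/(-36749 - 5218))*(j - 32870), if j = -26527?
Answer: -38985214455928/13989 ≈ -2.7868e+9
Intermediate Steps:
(46919 + 1/(-36749 - 5218))*(j - 32870) = (46919 + 1/(-36749 - 5218))*(-26527 - 32870) = (46919 + 1/(-41967))*(-59397) = (46919 - 1/41967)*(-59397) = (1969049672/41967)*(-59397) = -38985214455928/13989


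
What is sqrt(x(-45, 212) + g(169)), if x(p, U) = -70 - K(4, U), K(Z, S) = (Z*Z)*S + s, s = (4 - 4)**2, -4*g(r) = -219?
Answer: I*sqrt(13629)/2 ≈ 58.372*I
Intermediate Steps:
g(r) = 219/4 (g(r) = -1/4*(-219) = 219/4)
s = 0 (s = 0**2 = 0)
K(Z, S) = S*Z**2 (K(Z, S) = (Z*Z)*S + 0 = Z**2*S + 0 = S*Z**2 + 0 = S*Z**2)
x(p, U) = -70 - 16*U (x(p, U) = -70 - U*4**2 = -70 - U*16 = -70 - 16*U)
sqrt(x(-45, 212) + g(169)) = sqrt((-70 - 16*212) + 219/4) = sqrt((-70 - 3392) + 219/4) = sqrt(-3462 + 219/4) = sqrt(-13629/4) = I*sqrt(13629)/2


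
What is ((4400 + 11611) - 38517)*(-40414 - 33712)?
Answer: 1668279756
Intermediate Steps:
((4400 + 11611) - 38517)*(-40414 - 33712) = (16011 - 38517)*(-74126) = -22506*(-74126) = 1668279756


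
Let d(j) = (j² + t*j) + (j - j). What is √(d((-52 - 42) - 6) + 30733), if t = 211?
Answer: √19633 ≈ 140.12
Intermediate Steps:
d(j) = j² + 211*j (d(j) = (j² + 211*j) + (j - j) = (j² + 211*j) + 0 = j² + 211*j)
√(d((-52 - 42) - 6) + 30733) = √(((-52 - 42) - 6)*(211 + ((-52 - 42) - 6)) + 30733) = √((-94 - 6)*(211 + (-94 - 6)) + 30733) = √(-100*(211 - 100) + 30733) = √(-100*111 + 30733) = √(-11100 + 30733) = √19633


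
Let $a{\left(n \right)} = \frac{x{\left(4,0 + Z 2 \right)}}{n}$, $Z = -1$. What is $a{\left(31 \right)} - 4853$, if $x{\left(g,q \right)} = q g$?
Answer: $- \frac{150451}{31} \approx -4853.3$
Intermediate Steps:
$x{\left(g,q \right)} = g q$
$a{\left(n \right)} = - \frac{8}{n}$ ($a{\left(n \right)} = \frac{4 \left(0 - 2\right)}{n} = \frac{4 \left(-2\right)}{n} = - \frac{8}{n}$)
$a{\left(31 \right)} - 4853 = - \frac{8}{31} - 4853 = - \frac{150451}{31}$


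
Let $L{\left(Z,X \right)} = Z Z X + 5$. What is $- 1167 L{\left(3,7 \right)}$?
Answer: $-79356$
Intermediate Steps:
$L{\left(Z,X \right)} = 5 + X Z^{2}$ ($L{\left(Z,X \right)} = Z^{2} X + 5 = X Z^{2} + 5 = 5 + X Z^{2}$)
$- 1167 L{\left(3,7 \right)} = - 1167 \left(5 + 7 \cdot 3^{2}\right) = - 1167 \left(5 + 7 \cdot 9\right) = - 1167 \left(5 + 63\right) = \left(-1167\right) 68 = -79356$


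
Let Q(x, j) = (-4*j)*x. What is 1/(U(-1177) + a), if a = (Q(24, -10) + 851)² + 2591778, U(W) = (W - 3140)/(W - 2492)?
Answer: 1223/7180844716 ≈ 1.7031e-7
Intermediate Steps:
U(W) = (-3140 + W)/(-2492 + W)
Q(x, j) = -4*j*x
a = 5871499 (a = (-4*(-10)*24 + 851)² + 2591778 = (960 + 851)² + 2591778 = 1811² + 2591778 = 3279721 + 2591778 = 5871499)
1/(U(-1177) + a) = 1/((-3140 - 1177)/(-2492 - 1177) + 5871499) = 1/(-4317/(-3669) + 5871499) = 1/(-1/3669*(-4317) + 5871499) = 1/(1439/1223 + 5871499) = 1/(7180844716/1223) = 1223/7180844716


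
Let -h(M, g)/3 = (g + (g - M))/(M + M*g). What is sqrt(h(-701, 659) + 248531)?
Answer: sqrt(1477753499207645)/77110 ≈ 498.53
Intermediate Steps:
h(M, g) = -3*(-M + 2*g)/(M + M*g) (h(M, g) = -3*(g + (g - M))/(M + M*g) = -3*(-M + 2*g)/(M + M*g))
sqrt(h(-701, 659) + 248531) = sqrt(3*(-701 - 2*659)/(-701*(1 + 659)) + 248531) = sqrt(3*(-1/701)*(-701 - 1318)/660 + 248531) = sqrt(3*(-1/701)*(1/660)*(-2019) + 248531) = sqrt(2019/154220 + 248531) = sqrt(38328452839/154220) = sqrt(1477753499207645)/77110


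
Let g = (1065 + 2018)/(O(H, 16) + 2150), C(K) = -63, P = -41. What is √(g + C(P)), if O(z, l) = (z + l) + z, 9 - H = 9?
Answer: 5*I*√32010/114 ≈ 7.8471*I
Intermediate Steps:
H = 0 (H = 9 - 1*9 = 9 - 9 = 0)
O(z, l) = l + 2*z (O(z, l) = (l + z) + z = l + 2*z)
g = 3083/2166 (g = (1065 + 2018)/((16 + 2*0) + 2150) = 3083/((16 + 0) + 2150) = 3083/(16 + 2150) = 3083/2166 ≈ 1.4234)
√(g + C(P)) = √(3083/2166 - 63) = √(-133375/2166) = 5*I*√32010/114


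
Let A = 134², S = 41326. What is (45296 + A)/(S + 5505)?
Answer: 63252/46831 ≈ 1.3506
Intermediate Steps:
A = 17956
(45296 + A)/(S + 5505) = (45296 + 17956)/(41326 + 5505) = 63252/46831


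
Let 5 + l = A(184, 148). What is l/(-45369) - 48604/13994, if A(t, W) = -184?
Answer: -122359445/35271877 ≈ -3.4690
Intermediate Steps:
l = -189 (l = -5 - 184 = -189)
l/(-45369) - 48604/13994 = -189/(-45369) - 48604/13994 = -189*(-1/45369) - 48604*1/13994 = 21/5041 - 24302/6997 = -122359445/35271877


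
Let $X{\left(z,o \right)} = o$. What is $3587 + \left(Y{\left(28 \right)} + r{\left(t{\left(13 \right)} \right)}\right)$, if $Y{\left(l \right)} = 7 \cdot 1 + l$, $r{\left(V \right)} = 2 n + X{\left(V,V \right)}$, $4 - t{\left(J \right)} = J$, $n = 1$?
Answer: $3615$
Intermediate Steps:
$t{\left(J \right)} = 4 - J$
$r{\left(V \right)} = 2 + V$ ($r{\left(V \right)} = 2 \cdot 1 + V = 2 + V$)
$Y{\left(l \right)} = 7 + l$
$3587 + \left(Y{\left(28 \right)} + r{\left(t{\left(13 \right)} \right)}\right) = 3587 + \left(\left(7 + 28\right) + \left(2 + \left(4 - 13\right)\right)\right) = 3587 + \left(35 + \left(2 + \left(4 - 13\right)\right)\right) = 3587 + \left(35 + \left(2 - 9\right)\right) = 3587 + \left(35 - 7\right) = 3587 + 28 = 3615$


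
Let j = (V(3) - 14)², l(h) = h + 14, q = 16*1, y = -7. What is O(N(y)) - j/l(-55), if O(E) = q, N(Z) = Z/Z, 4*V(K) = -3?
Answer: 13977/656 ≈ 21.306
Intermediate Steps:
V(K) = -¾ (V(K) = (¼)*(-3) = -¾)
N(Z) = 1
q = 16
O(E) = 16
l(h) = 14 + h
j = 3481/16 (j = (-¾ - 14)² = (-59/4)² = 3481/16 ≈ 217.56)
O(N(y)) - j/l(-55) = 16 - 3481/(16*(14 - 55)) = 16 - 3481/(16*(-41)) = 16 - 3481*(-1)/(16*41) = 16 - 1*(-3481/656) = 16 + 3481/656 = 13977/656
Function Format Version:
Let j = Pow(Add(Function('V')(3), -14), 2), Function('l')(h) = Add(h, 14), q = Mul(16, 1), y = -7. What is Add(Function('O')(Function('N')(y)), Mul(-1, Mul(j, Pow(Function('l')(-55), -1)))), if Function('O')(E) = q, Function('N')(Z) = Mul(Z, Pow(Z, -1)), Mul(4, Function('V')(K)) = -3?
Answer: Rational(13977, 656) ≈ 21.306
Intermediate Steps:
Function('V')(K) = Rational(-3, 4) (Function('V')(K) = Mul(Rational(1, 4), -3) = Rational(-3, 4))
Function('N')(Z) = 1
q = 16
Function('O')(E) = 16
Function('l')(h) = Add(14, h)
j = Rational(3481, 16) (j = Pow(Add(Rational(-3, 4), -14), 2) = Pow(Rational(-59, 4), 2) = Rational(3481, 16) ≈ 217.56)
Add(Function('O')(Function('N')(y)), Mul(-1, Mul(j, Pow(Function('l')(-55), -1)))) = Add(16, Mul(-1, Mul(Rational(3481, 16), Pow(Add(14, -55), -1)))) = Add(16, Mul(-1, Mul(Rational(3481, 16), Pow(-41, -1)))) = Add(16, Mul(-1, Mul(Rational(3481, 16), Rational(-1, 41)))) = Add(16, Mul(-1, Rational(-3481, 656))) = Add(16, Rational(3481, 656)) = Rational(13977, 656)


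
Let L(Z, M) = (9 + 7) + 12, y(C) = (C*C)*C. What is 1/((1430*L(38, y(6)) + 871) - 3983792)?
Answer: -1/3942881 ≈ -2.5362e-7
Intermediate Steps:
y(C) = C³ (y(C) = C²*C = C³)
L(Z, M) = 28 (L(Z, M) = 16 + 12 = 28)
1/((1430*L(38, y(6)) + 871) - 3983792) = 1/((1430*28 + 871) - 3983792) = 1/((40040 + 871) - 3983792) = 1/(40911 - 3983792) = 1/(-3942881) = -1/3942881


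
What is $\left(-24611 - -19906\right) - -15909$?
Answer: $11204$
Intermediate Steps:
$\left(-24611 - -19906\right) - -15909 = \left(-24611 + 19906\right) + 15909 = -4705 + 15909 = 11204$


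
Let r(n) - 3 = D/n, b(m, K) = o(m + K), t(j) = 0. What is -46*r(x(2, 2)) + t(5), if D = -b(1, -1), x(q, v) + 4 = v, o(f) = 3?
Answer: -207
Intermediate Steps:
b(m, K) = 3
x(q, v) = -4 + v
D = -3 (D = -1*3 = -3)
r(n) = 3 - 3/n
-46*r(x(2, 2)) + t(5) = -46*(3 - 3/(-4 + 2)) + 0 = -46*(3 - 3/(-2)) + 0 = -46*(3 - 3*(-½)) + 0 = -46*(3 + 3/2) + 0 = -46*9/2 + 0 = -207 + 0 = -207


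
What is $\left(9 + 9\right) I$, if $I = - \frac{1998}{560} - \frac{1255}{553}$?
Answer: $- \frac{1162089}{11060} \approx -105.07$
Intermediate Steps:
$I = - \frac{129121}{22120}$ ($I = \left(-1998\right) \frac{1}{560} - \frac{1255}{553} = - \frac{999}{280} - \frac{1255}{553} = - \frac{129121}{22120} \approx -5.8373$)
$\left(9 + 9\right) I = \left(9 + 9\right) \left(- \frac{129121}{22120}\right) = 18 \left(- \frac{129121}{22120}\right) = - \frac{1162089}{11060}$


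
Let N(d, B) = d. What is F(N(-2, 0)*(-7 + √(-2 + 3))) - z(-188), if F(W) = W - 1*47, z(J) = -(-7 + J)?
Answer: -230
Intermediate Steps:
z(J) = 7 - J
F(W) = -47 + W (F(W) = W - 47 = -47 + W)
F(N(-2, 0)*(-7 + √(-2 + 3))) - z(-188) = (-47 - 2*(-7 + √(-2 + 3))) - (7 - 1*(-188)) = (-47 - 2*(-7 + √1)) - (7 + 188) = (-47 - 2*(-7 + 1)) - 1*195 = (-47 - 2*(-6)) - 195 = (-47 + 12) - 195 = -35 - 195 = -230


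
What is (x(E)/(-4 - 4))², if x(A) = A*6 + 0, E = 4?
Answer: 9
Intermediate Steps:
x(A) = 6*A (x(A) = 6*A + 0 = 6*A)
(x(E)/(-4 - 4))² = ((6*4)/(-4 - 4))² = (24/(-8))² = (-⅛*24)² = (-3)² = 9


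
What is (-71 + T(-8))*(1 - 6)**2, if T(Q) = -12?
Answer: -2075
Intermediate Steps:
(-71 + T(-8))*(1 - 6)**2 = (-71 - 12)*(1 - 6)**2 = -83*(-5)**2 = -83*25 = -2075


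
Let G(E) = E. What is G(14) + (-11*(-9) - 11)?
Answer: 102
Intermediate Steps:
G(14) + (-11*(-9) - 11) = 14 + (-11*(-9) - 11) = 14 + (99 - 11) = 14 + 88 = 102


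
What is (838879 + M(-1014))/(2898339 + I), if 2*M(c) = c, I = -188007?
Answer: 209593/677583 ≈ 0.30932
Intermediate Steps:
M(c) = c/2
(838879 + M(-1014))/(2898339 + I) = (838879 + (½)*(-1014))/(2898339 - 188007) = (838879 - 507)/2710332 = 838372*(1/2710332) = 209593/677583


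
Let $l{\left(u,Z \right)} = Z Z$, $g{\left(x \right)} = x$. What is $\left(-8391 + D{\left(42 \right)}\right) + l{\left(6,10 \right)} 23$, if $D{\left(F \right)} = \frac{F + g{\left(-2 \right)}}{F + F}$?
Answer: $- \frac{127901}{21} \approx -6090.5$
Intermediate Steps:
$l{\left(u,Z \right)} = Z^{2}$
$D{\left(F \right)} = \frac{-2 + F}{2 F}$ ($D{\left(F \right)} = \frac{F - 2}{F + F} = \frac{-2 + F}{2 F}$)
$\left(-8391 + D{\left(42 \right)}\right) + l{\left(6,10 \right)} 23 = \left(-8391 + \frac{-2 + 42}{2 \cdot 42}\right) + 10^{2} \cdot 23 = \left(-8391 + \frac{1}{2} \cdot \frac{1}{42} \cdot 40\right) + 100 \cdot 23 = \left(-8391 + \frac{10}{21}\right) + 2300 = - \frac{176201}{21} + 2300 = - \frac{127901}{21}$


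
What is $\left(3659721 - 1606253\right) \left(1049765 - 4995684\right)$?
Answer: $-8102818397092$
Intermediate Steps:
$\left(3659721 - 1606253\right) \left(1049765 - 4995684\right) = 2053468 \left(-3945919\right) = -8102818397092$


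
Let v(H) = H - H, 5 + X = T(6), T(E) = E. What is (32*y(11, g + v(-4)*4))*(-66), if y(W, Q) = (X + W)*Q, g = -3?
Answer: 76032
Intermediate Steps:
X = 1 (X = -5 + 6 = 1)
v(H) = 0
y(W, Q) = Q*(1 + W) (y(W, Q) = (1 + W)*Q = Q*(1 + W))
(32*y(11, g + v(-4)*4))*(-66) = (32*((-3 + 0*4)*(1 + 11)))*(-66) = (32*((-3 + 0)*12))*(-66) = (32*(-3*12))*(-66) = (32*(-36))*(-66) = -1152*(-66) = 76032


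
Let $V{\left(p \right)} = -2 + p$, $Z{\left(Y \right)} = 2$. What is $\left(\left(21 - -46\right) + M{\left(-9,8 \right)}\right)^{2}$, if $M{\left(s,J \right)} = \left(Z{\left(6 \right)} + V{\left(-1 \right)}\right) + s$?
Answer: $3249$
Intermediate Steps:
$M{\left(s,J \right)} = -1 + s$ ($M{\left(s,J \right)} = \left(2 - 3\right) + s = -1 + s$)
$\left(\left(21 - -46\right) + M{\left(-9,8 \right)}\right)^{2} = \left(\left(21 - -46\right) - 10\right)^{2} = \left(\left(21 + 46\right) - 10\right)^{2} = \left(67 - 10\right)^{2} = 57^{2} = 3249$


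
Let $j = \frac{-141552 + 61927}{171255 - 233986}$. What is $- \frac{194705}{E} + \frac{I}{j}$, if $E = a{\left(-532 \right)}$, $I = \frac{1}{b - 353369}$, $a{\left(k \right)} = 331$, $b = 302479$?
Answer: $- \frac{788967315220211}{1341250478750} \approx -588.23$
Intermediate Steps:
$I = - \frac{1}{50890}$ ($I = \frac{1}{302479 - 353369} = \frac{1}{-50890} = - \frac{1}{50890} \approx -1.965 \cdot 10^{-5}$)
$E = 331$
$j = \frac{79625}{62731}$ ($j = - \frac{79625}{-62731} = \left(-79625\right) \left(- \frac{1}{62731}\right) = \frac{79625}{62731} \approx 1.2693$)
$- \frac{194705}{E} + \frac{I}{j} = - \frac{194705}{331} - \frac{1}{50890 \cdot \frac{79625}{62731}} = \left(-194705\right) \frac{1}{331} - \frac{62731}{4052116250} = - \frac{194705}{331} - \frac{62731}{4052116250} = - \frac{788967315220211}{1341250478750}$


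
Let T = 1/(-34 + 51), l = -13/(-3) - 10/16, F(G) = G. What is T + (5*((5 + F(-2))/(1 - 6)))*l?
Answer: -1505/136 ≈ -11.066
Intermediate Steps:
l = 89/24 (l = -13*(-⅓) - 10*1/16 = 13/3 - 5/8 = 89/24 ≈ 3.7083)
T = 1/17 ≈ 0.058824
T + (5*((5 + F(-2))/(1 - 6)))*l = 1/17 + (5*((5 - 2)/(1 - 6)))*(89/24) = 1/17 + (5*(3/(-5)))*(89/24) = 1/17 + (5*(3*(-⅕)))*(89/24) = 1/17 + (5*(-⅗))*(89/24) = 1/17 - 3*89/24 = 1/17 - 89/8 = -1505/136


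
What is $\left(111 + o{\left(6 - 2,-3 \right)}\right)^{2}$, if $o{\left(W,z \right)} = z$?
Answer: $11664$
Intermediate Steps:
$\left(111 + o{\left(6 - 2,-3 \right)}\right)^{2} = \left(111 - 3\right)^{2} = 108^{2} = 11664$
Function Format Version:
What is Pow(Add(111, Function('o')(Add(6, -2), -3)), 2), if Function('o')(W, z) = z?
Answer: 11664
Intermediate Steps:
Pow(Add(111, Function('o')(Add(6, -2), -3)), 2) = Pow(Add(111, -3), 2) = Pow(108, 2) = 11664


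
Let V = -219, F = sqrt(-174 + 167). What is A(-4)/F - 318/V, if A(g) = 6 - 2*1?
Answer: 106/73 - 4*I*sqrt(7)/7 ≈ 1.4521 - 1.5119*I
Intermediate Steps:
A(g) = 4 (A(g) = 6 - 2 = 4)
F = I*sqrt(7) (F = sqrt(-7) = I*sqrt(7) ≈ 2.6458*I)
A(-4)/F - 318/V = 4/((I*sqrt(7))) - 318/(-219) = 4*(-I*sqrt(7)/7) - 318*(-1/219) = -4*I*sqrt(7)/7 + 106/73 = 106/73 - 4*I*sqrt(7)/7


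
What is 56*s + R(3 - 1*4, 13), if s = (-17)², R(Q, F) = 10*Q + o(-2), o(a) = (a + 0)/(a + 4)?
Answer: 16173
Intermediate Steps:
o(a) = a/(4 + a)
R(Q, F) = -1 + 10*Q (R(Q, F) = 10*Q - 2/(4 - 2) = 10*Q - 2/2 = 10*Q - 2*½ = 10*Q - 1 = -1 + 10*Q)
s = 289
56*s + R(3 - 1*4, 13) = 56*289 + (-1 + 10*(3 - 1*4)) = 16184 + (-1 + 10*(3 - 4)) = 16184 + (-1 + 10*(-1)) = 16184 + (-1 - 10) = 16184 - 11 = 16173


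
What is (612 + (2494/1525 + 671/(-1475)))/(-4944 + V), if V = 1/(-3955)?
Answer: -8728038753/70373122079 ≈ -0.12403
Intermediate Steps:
V = -1/3955 ≈ -0.00025284
(612 + (2494/1525 + 671/(-1475)))/(-4944 + V) = (612 + (2494/1525 + 671/(-1475)))/(-4944 - 1/3955) = (612 + (2494*(1/1525) + 671*(-1/1475)))/(-19553521/3955) = (612 + (2494/1525 - 671/1475))*(-3955/19553521) = (612 + 21243/17995)*(-3955/19553521) = (11034183/17995)*(-3955/19553521) = -8728038753/70373122079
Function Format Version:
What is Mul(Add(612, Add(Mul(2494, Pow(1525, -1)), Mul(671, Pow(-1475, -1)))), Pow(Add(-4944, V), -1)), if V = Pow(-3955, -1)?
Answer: Rational(-8728038753, 70373122079) ≈ -0.12403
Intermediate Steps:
V = Rational(-1, 3955) ≈ -0.00025284
Mul(Add(612, Add(Mul(2494, Pow(1525, -1)), Mul(671, Pow(-1475, -1)))), Pow(Add(-4944, V), -1)) = Mul(Add(612, Add(Mul(2494, Pow(1525, -1)), Mul(671, Pow(-1475, -1)))), Pow(Add(-4944, Rational(-1, 3955)), -1)) = Mul(Add(612, Add(Mul(2494, Rational(1, 1525)), Mul(671, Rational(-1, 1475)))), Pow(Rational(-19553521, 3955), -1)) = Mul(Add(612, Add(Rational(2494, 1525), Rational(-671, 1475))), Rational(-3955, 19553521)) = Mul(Add(612, Rational(21243, 17995)), Rational(-3955, 19553521)) = Mul(Rational(11034183, 17995), Rational(-3955, 19553521)) = Rational(-8728038753, 70373122079)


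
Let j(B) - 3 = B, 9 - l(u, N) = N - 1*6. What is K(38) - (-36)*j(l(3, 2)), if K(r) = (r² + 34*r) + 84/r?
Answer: 62970/19 ≈ 3314.2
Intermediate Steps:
l(u, N) = 15 - N (l(u, N) = 9 - (N - 1*6) = 9 - (N - 6) = 9 - (-6 + N) = 9 + (6 - N) = 15 - N)
j(B) = 3 + B
K(r) = r² + 34*r + 84/r
K(38) - (-36)*j(l(3, 2)) = (84 + 38²*(34 + 38))/38 - (-36)*(3 + (15 - 1*2)) = (84 + 1444*72)/38 - (-36)*(3 + (15 - 2)) = (84 + 103968)/38 - (-36)*(3 + 13) = (1/38)*104052 - (-36)*16 = 52026/19 - 1*(-576) = 52026/19 + 576 = 62970/19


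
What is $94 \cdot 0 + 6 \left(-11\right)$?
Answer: $-66$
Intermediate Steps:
$94 \cdot 0 + 6 \left(-11\right) = 0 - 66 = -66$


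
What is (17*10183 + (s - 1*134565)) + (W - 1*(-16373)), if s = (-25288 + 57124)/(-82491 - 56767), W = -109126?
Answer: -539199303/9947 ≈ -54207.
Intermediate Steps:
s = -2274/9947 (s = 31836/(-139258) = 31836*(-1/139258) = -2274/9947 ≈ -0.22861)
(17*10183 + (s - 1*134565)) + (W - 1*(-16373)) = (17*10183 + (-2274/9947 - 1*134565)) + (-109126 - 1*(-16373)) = (173111 + (-2274/9947 - 134565)) + (-109126 + 16373) = (173111 - 1338520329/9947) - 92753 = 383414788/9947 - 92753 = -539199303/9947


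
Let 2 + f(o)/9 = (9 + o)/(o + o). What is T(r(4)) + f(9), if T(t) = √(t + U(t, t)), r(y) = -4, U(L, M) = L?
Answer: -9 + 2*I*√2 ≈ -9.0 + 2.8284*I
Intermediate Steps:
f(o) = -18 + 9*(9 + o)/(2*o) (f(o) = -18 + 9*((9 + o)/(o + o)) = -18 + 9*((9 + o)/((2*o))) = -18 + 9*((9 + o)*(1/(2*o))) = -18 + 9*((9 + o)/(2*o)) = -18 + 9*(9 + o)/(2*o))
T(t) = √2*√t (T(t) = √(t + t) = √(2*t) = √2*√t)
T(r(4)) + f(9) = √2*√(-4) + (27/2)*(3 - 1*9)/9 = √2*(2*I) + (27/2)*(⅑)*(3 - 9) = 2*I*√2 + (27/2)*(⅑)*(-6) = 2*I*√2 - 9 = -9 + 2*I*√2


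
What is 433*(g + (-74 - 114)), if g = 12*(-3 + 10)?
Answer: -45032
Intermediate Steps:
g = 84 (g = 12*7 = 84)
433*(g + (-74 - 114)) = 433*(84 + (-74 - 114)) = 433*(84 - 188) = 433*(-104) = -45032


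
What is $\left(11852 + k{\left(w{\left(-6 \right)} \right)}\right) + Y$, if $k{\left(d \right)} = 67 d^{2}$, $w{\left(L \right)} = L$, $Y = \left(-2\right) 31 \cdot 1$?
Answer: $14202$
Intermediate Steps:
$Y = -62$ ($Y = \left(-62\right) 1 = -62$)
$\left(11852 + k{\left(w{\left(-6 \right)} \right)}\right) + Y = \left(11852 + 67 \left(-6\right)^{2}\right) - 62 = \left(11852 + 67 \cdot 36\right) - 62 = \left(11852 + 2412\right) - 62 = 14264 - 62 = 14202$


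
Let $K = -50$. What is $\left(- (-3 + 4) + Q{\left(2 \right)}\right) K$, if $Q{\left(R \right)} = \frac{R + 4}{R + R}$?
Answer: $-25$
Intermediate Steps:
$Q{\left(R \right)} = \frac{4 + R}{2 R}$
$\left(- (-3 + 4) + Q{\left(2 \right)}\right) K = \left(- (-3 + 4) + \frac{4 + 2}{2 \cdot 2}\right) \left(-50\right) = \left(\left(-1\right) 1 + \frac{1}{2} \cdot \frac{1}{2} \cdot 6\right) \left(-50\right) = \left(-1 + \frac{3}{2}\right) \left(-50\right) = \frac{1}{2} \left(-50\right) = -25$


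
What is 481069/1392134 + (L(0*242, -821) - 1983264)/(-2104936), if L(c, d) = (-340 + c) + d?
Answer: 1887602484767/1465176486712 ≈ 1.2883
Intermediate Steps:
L(c, d) = -340 + c + d
481069/1392134 + (L(0*242, -821) - 1983264)/(-2104936) = 481069/1392134 + ((-340 + 0*242 - 821) - 1983264)/(-2104936) = 481069*(1/1392134) + ((-340 + 0 - 821) - 1983264)*(-1/2104936) = 481069/1392134 + (-1161 - 1983264)*(-1/2104936) = 481069/1392134 - 1984425*(-1/2104936) = 481069/1392134 + 1984425/2104936 = 1887602484767/1465176486712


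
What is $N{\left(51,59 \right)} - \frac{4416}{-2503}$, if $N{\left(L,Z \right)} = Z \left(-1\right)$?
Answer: $- \frac{143261}{2503} \approx -57.236$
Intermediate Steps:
$N{\left(L,Z \right)} = - Z$
$N{\left(51,59 \right)} - \frac{4416}{-2503} = \left(-1\right) 59 - \frac{4416}{-2503} = -59 - 4416 \left(- \frac{1}{2503}\right) = -59 - - \frac{4416}{2503} = -59 + \frac{4416}{2503} = - \frac{143261}{2503}$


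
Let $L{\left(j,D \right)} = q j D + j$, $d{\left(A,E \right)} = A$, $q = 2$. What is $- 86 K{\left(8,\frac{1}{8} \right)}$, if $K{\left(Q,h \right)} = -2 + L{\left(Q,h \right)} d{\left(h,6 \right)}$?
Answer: $\frac{129}{2} \approx 64.5$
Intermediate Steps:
$L{\left(j,D \right)} = j + 2 D j$ ($L{\left(j,D \right)} = 2 j D + j = 2 D j + j = j + 2 D j$)
$K{\left(Q,h \right)} = -2 + Q h \left(1 + 2 h\right)$ ($K{\left(Q,h \right)} = -2 + Q \left(1 + 2 h\right) h = -2 + Q h \left(1 + 2 h\right)$)
$- 86 K{\left(8,\frac{1}{8} \right)} = - 86 \left(-2 + \frac{8 \left(1 + \frac{2}{8}\right)}{8}\right) = - 86 \left(-2 + 8 \cdot \frac{1}{8} \left(1 + 2 \cdot \frac{1}{8}\right)\right) = - 86 \left(-2 + 8 \cdot \frac{1}{8} \left(1 + \frac{1}{4}\right)\right) = - 86 \left(-2 + 8 \cdot \frac{1}{8} \cdot \frac{5}{4}\right) = - 86 \left(-2 + \frac{5}{4}\right) = \left(-86\right) \left(- \frac{3}{4}\right) = \frac{129}{2}$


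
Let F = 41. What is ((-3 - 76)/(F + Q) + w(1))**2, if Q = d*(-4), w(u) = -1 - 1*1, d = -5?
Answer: 40401/3721 ≈ 10.858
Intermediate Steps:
w(u) = -2 (w(u) = -1 - 1 = -2)
Q = 20 (Q = -5*(-4) = 20)
((-3 - 76)/(F + Q) + w(1))**2 = ((-3 - 76)/(41 + 20) - 2)**2 = (-79/61 - 2)**2 = (-201/61)**2 = 40401/3721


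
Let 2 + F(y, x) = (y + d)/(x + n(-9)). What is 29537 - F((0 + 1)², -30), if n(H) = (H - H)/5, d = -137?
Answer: 443017/15 ≈ 29534.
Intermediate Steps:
n(H) = 0 (n(H) = 0*(⅕) = 0)
F(y, x) = -2 + (-137 + y)/x (F(y, x) = -2 + (y - 137)/(x + 0) = -2 + (-137 + y)/x)
29537 - F((0 + 1)², -30) = 29537 - (-137 + (0 + 1)² - 2*(-30))/(-30) = 29537 - (-1)*(-137 + 1² + 60)/30 = 29537 - (-1)*(-137 + 1 + 60)/30 = 29537 - (-1)*(-76)/30 = 29537 - 1*38/15 = 29537 - 38/15 = 443017/15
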